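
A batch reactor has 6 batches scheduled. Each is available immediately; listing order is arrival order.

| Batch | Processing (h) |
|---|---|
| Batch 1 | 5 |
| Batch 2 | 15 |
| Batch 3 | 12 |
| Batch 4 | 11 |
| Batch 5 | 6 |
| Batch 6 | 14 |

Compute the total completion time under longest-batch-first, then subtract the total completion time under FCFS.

LPT (decreasing processing time): Batch 2 Batch 6 Batch 3 Batch 4 Batch 5 Batch 1.
Batch 2: 0→15
Batch 6: 15→29
Batch 3: 29→41
Batch 4: 41→52
Batch 5: 52→58
Batch 1: 58→63
Sum = 15+29+41+52+58+63 = 258.
FIFO (arrival order): Batch 1 Batch 2 Batch 3 Batch 4 Batch 5 Batch 6.
Batch 1: 0→5
Batch 2: 5→20
Batch 3: 20→32
Batch 4: 32→43
Batch 5: 43→49
Batch 6: 49→63
Sum = 5+20+32+43+49+63 = 212.
Difference = 258 − 212 = 46.

46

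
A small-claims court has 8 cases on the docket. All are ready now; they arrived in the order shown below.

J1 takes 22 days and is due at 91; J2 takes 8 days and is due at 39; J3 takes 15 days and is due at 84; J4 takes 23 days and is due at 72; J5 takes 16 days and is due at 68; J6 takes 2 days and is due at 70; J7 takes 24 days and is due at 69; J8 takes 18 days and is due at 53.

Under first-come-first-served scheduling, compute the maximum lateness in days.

75

FIFO (arrival order): J1 J2 J3 J4 J5 J6 J7 J8.
J1: 0→22, due 91, lateness -69
J2: 22→30, due 39, lateness -9
J3: 30→45, due 84, lateness -39
J4: 45→68, due 72, lateness -4
J5: 68→84, due 68, lateness 16
J6: 84→86, due 70, lateness 16
J7: 86→110, due 69, lateness 41
J8: 110→128, due 53, lateness 75
Maximum = 75.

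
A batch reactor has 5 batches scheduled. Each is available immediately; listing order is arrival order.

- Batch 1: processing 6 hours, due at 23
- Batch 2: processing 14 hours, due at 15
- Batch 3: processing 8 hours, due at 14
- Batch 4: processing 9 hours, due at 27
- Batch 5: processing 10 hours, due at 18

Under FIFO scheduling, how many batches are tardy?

FIFO (arrival order): Batch 1 Batch 2 Batch 3 Batch 4 Batch 5.
Batch 1: 0→6, due 23, tardiness 0
Batch 2: 6→20, due 15, tardiness 5
Batch 3: 20→28, due 14, tardiness 14
Batch 4: 28→37, due 27, tardiness 10
Batch 5: 37→47, due 18, tardiness 29
Late batches: 4.

4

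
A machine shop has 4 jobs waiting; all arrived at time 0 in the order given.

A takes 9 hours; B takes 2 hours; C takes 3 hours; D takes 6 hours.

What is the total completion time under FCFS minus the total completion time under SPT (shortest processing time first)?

FIFO (arrival order): A B C D.
A: 0→9
B: 9→11
C: 11→14
D: 14→20
Sum = 9+11+14+20 = 54.
SPT (increasing processing time): B C D A.
B: 0→2
C: 2→5
D: 5→11
A: 11→20
Sum = 2+5+11+20 = 38.
Difference = 54 − 38 = 16.

16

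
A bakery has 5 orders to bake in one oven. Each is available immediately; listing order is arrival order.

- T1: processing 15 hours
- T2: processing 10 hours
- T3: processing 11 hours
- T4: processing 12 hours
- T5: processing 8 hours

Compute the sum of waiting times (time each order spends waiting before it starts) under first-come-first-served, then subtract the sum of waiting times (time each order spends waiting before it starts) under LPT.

FIFO (arrival order): T1 T2 T3 T4 T5.
T1: waits 0, runs 0→15
T2: waits 15, runs 15→25
T3: waits 25, runs 25→36
T4: waits 36, runs 36→48
T5: waits 48, runs 48→56
Sum = 0+15+25+36+48 = 124.
LPT (decreasing processing time): T1 T4 T3 T2 T5.
T1: waits 0, runs 0→15
T4: waits 15, runs 15→27
T3: waits 27, runs 27→38
T2: waits 38, runs 38→48
T5: waits 48, runs 48→56
Sum = 0+15+27+38+48 = 128.
Difference = 124 − 128 = -4.

-4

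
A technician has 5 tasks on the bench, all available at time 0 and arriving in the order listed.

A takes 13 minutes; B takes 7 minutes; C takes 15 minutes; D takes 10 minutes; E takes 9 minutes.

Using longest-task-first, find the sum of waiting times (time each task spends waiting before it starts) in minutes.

LPT (decreasing processing time): C A D E B.
C: waits 0, runs 0→15
A: waits 15, runs 15→28
D: waits 28, runs 28→38
E: waits 38, runs 38→47
B: waits 47, runs 47→54
Sum = 0+15+28+38+47 = 128.

128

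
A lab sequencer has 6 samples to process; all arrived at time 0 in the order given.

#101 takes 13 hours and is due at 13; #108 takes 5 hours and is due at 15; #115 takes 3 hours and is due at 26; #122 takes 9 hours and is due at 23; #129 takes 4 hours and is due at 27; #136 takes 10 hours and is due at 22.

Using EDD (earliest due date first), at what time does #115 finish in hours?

EDD (increasing due date): #101 #108 #136 #122 #115 #129.
#101: 0→13
#108: 13→18
#136: 18→28
#122: 28→37
#115: 37→40

40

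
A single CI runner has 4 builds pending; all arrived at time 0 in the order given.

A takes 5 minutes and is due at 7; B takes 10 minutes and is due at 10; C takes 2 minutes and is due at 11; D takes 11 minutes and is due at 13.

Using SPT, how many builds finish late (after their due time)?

2

SPT (increasing processing time): C A B D.
C: 0→2, due 11, tardiness 0
A: 2→7, due 7, tardiness 0
B: 7→17, due 10, tardiness 7
D: 17→28, due 13, tardiness 15
Late builds: 2.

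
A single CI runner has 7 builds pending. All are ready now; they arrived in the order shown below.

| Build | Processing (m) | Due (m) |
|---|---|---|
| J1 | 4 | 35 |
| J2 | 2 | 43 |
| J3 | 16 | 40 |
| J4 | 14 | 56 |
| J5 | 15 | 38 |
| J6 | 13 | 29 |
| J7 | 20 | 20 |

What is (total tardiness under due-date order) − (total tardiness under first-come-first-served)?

-9

EDD (increasing due date): J7 J6 J1 J5 J3 J2 J4.
J7: 0→20, due 20, tardiness 0
J6: 20→33, due 29, tardiness 4
J1: 33→37, due 35, tardiness 2
J5: 37→52, due 38, tardiness 14
J3: 52→68, due 40, tardiness 28
J2: 68→70, due 43, tardiness 27
J4: 70→84, due 56, tardiness 28
Sum = 0+4+2+14+28+27+28 = 103.
FIFO (arrival order): J1 J2 J3 J4 J5 J6 J7.
J1: 0→4, due 35, tardiness 0
J2: 4→6, due 43, tardiness 0
J3: 6→22, due 40, tardiness 0
J4: 22→36, due 56, tardiness 0
J5: 36→51, due 38, tardiness 13
J6: 51→64, due 29, tardiness 35
J7: 64→84, due 20, tardiness 64
Sum = 0+0+0+0+13+35+64 = 112.
Difference = 103 − 112 = -9.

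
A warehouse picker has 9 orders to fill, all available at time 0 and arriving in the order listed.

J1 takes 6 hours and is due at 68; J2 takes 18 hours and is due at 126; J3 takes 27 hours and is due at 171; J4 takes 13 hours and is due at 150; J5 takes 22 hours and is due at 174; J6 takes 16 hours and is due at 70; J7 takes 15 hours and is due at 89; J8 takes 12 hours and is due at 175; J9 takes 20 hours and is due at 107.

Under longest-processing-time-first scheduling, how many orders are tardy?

3

LPT (decreasing processing time): J3 J5 J9 J2 J6 J7 J4 J8 J1.
J3: 0→27, due 171, tardiness 0
J5: 27→49, due 174, tardiness 0
J9: 49→69, due 107, tardiness 0
J2: 69→87, due 126, tardiness 0
J6: 87→103, due 70, tardiness 33
J7: 103→118, due 89, tardiness 29
J4: 118→131, due 150, tardiness 0
J8: 131→143, due 175, tardiness 0
J1: 143→149, due 68, tardiness 81
Late orders: 3.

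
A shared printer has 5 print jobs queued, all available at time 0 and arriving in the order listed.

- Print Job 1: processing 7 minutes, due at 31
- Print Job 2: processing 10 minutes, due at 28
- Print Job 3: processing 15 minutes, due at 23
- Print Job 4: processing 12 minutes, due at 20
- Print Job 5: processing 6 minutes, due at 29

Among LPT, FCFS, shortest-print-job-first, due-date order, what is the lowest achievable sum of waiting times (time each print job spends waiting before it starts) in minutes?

77

LPT (decreasing processing time): Print Job 3 Print Job 4 Print Job 2 Print Job 1 Print Job 5.
Print Job 3: waits 0, runs 0→15
Print Job 4: waits 15, runs 15→27
Print Job 2: waits 27, runs 27→37
Print Job 1: waits 37, runs 37→44
Print Job 5: waits 44, runs 44→50
Sum = 0+15+27+37+44 = 123.
FIFO (arrival order): Print Job 1 Print Job 2 Print Job 3 Print Job 4 Print Job 5.
Print Job 1: waits 0, runs 0→7
Print Job 2: waits 7, runs 7→17
Print Job 3: waits 17, runs 17→32
Print Job 4: waits 32, runs 32→44
Print Job 5: waits 44, runs 44→50
Sum = 0+7+17+32+44 = 100.
SPT (increasing processing time): Print Job 5 Print Job 1 Print Job 2 Print Job 4 Print Job 3.
Print Job 5: waits 0, runs 0→6
Print Job 1: waits 6, runs 6→13
Print Job 2: waits 13, runs 13→23
Print Job 4: waits 23, runs 23→35
Print Job 3: waits 35, runs 35→50
Sum = 0+6+13+23+35 = 77.
EDD (increasing due date): Print Job 4 Print Job 3 Print Job 2 Print Job 5 Print Job 1.
Print Job 4: waits 0, runs 0→12
Print Job 3: waits 12, runs 12→27
Print Job 2: waits 27, runs 27→37
Print Job 5: waits 37, runs 37→43
Print Job 1: waits 43, runs 43→50
Sum = 0+12+27+37+43 = 119.
LPT 123, FIFO 100, SPT 77, EDD 119 → minimum 77.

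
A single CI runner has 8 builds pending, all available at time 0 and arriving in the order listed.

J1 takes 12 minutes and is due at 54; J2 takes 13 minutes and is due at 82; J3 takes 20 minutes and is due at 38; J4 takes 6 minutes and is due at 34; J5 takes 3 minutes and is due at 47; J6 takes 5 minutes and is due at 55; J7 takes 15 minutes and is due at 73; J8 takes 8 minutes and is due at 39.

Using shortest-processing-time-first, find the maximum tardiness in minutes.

SPT (increasing processing time): J5 J6 J4 J8 J1 J2 J7 J3.
J5: 0→3, due 47, tardiness 0
J6: 3→8, due 55, tardiness 0
J4: 8→14, due 34, tardiness 0
J8: 14→22, due 39, tardiness 0
J1: 22→34, due 54, tardiness 0
J2: 34→47, due 82, tardiness 0
J7: 47→62, due 73, tardiness 0
J3: 62→82, due 38, tardiness 44
Maximum = 44.

44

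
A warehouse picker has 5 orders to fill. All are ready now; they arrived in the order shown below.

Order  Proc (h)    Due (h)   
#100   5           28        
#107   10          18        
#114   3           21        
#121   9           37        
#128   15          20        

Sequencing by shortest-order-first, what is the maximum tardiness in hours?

SPT (increasing processing time): #114 #100 #121 #107 #128.
#114: 0→3, due 21, tardiness 0
#100: 3→8, due 28, tardiness 0
#121: 8→17, due 37, tardiness 0
#107: 17→27, due 18, tardiness 9
#128: 27→42, due 20, tardiness 22
Maximum = 22.

22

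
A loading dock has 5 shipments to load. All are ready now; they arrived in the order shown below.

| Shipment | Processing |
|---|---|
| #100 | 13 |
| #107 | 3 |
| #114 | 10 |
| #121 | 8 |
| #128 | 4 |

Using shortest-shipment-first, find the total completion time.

88

SPT (increasing processing time): #107 #128 #121 #114 #100.
#107: 0→3
#128: 3→7
#121: 7→15
#114: 15→25
#100: 25→38
Sum = 3+7+15+25+38 = 88.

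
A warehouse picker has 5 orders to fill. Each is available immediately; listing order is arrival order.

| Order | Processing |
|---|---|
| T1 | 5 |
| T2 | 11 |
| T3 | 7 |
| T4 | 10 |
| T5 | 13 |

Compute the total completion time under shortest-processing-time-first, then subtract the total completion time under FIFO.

SPT (increasing processing time): T1 T3 T4 T2 T5.
T1: 0→5
T3: 5→12
T4: 12→22
T2: 22→33
T5: 33→46
Sum = 5+12+22+33+46 = 118.
FIFO (arrival order): T1 T2 T3 T4 T5.
T1: 0→5
T2: 5→16
T3: 16→23
T4: 23→33
T5: 33→46
Sum = 5+16+23+33+46 = 123.
Difference = 118 − 123 = -5.

-5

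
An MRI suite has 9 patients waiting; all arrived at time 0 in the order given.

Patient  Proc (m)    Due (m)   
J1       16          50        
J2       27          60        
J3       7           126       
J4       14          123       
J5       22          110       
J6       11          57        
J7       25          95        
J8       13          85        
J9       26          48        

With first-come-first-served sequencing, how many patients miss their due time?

4

FIFO (arrival order): J1 J2 J3 J4 J5 J6 J7 J8 J9.
J1: 0→16, due 50, tardiness 0
J2: 16→43, due 60, tardiness 0
J3: 43→50, due 126, tardiness 0
J4: 50→64, due 123, tardiness 0
J5: 64→86, due 110, tardiness 0
J6: 86→97, due 57, tardiness 40
J7: 97→122, due 95, tardiness 27
J8: 122→135, due 85, tardiness 50
J9: 135→161, due 48, tardiness 113
Late patients: 4.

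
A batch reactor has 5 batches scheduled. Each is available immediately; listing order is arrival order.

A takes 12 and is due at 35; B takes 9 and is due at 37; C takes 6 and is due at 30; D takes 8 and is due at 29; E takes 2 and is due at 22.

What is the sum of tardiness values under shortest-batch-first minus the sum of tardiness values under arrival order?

-19

SPT (increasing processing time): E C D B A.
E: 0→2, due 22, tardiness 0
C: 2→8, due 30, tardiness 0
D: 8→16, due 29, tardiness 0
B: 16→25, due 37, tardiness 0
A: 25→37, due 35, tardiness 2
Sum = 0+0+0+0+2 = 2.
FIFO (arrival order): A B C D E.
A: 0→12, due 35, tardiness 0
B: 12→21, due 37, tardiness 0
C: 21→27, due 30, tardiness 0
D: 27→35, due 29, tardiness 6
E: 35→37, due 22, tardiness 15
Sum = 0+0+0+6+15 = 21.
Difference = 2 − 21 = -19.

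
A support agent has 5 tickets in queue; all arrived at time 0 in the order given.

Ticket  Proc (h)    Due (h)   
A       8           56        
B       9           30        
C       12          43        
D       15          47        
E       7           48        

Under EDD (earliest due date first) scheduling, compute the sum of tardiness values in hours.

0

EDD (increasing due date): B C D E A.
B: 0→9, due 30, tardiness 0
C: 9→21, due 43, tardiness 0
D: 21→36, due 47, tardiness 0
E: 36→43, due 48, tardiness 0
A: 43→51, due 56, tardiness 0
Sum = 0+0+0+0+0 = 0.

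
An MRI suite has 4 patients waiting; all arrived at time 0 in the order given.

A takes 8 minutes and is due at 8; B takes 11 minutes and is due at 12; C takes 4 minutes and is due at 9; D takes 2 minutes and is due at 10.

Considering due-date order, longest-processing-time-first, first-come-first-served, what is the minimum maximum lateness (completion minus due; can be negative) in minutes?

13

EDD (increasing due date): A C D B.
A: 0→8, due 8, lateness 0
C: 8→12, due 9, lateness 3
D: 12→14, due 10, lateness 4
B: 14→25, due 12, lateness 13
Maximum = 13.
LPT (decreasing processing time): B A C D.
B: 0→11, due 12, lateness -1
A: 11→19, due 8, lateness 11
C: 19→23, due 9, lateness 14
D: 23→25, due 10, lateness 15
Maximum = 15.
FIFO (arrival order): A B C D.
A: 0→8, due 8, lateness 0
B: 8→19, due 12, lateness 7
C: 19→23, due 9, lateness 14
D: 23→25, due 10, lateness 15
Maximum = 15.
EDD 13, LPT 15, FIFO 15 → minimum 13.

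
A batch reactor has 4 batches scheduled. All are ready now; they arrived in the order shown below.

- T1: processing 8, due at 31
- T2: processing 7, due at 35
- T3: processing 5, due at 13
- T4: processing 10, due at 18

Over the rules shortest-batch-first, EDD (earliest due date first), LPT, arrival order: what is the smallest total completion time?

SPT (increasing processing time): T3 T2 T1 T4.
T3: 0→5
T2: 5→12
T1: 12→20
T4: 20→30
Sum = 5+12+20+30 = 67.
EDD (increasing due date): T3 T4 T1 T2.
T3: 0→5
T4: 5→15
T1: 15→23
T2: 23→30
Sum = 5+15+23+30 = 73.
LPT (decreasing processing time): T4 T1 T2 T3.
T4: 0→10
T1: 10→18
T2: 18→25
T3: 25→30
Sum = 10+18+25+30 = 83.
FIFO (arrival order): T1 T2 T3 T4.
T1: 0→8
T2: 8→15
T3: 15→20
T4: 20→30
Sum = 8+15+20+30 = 73.
SPT 67, EDD 73, LPT 83, FIFO 73 → minimum 67.

67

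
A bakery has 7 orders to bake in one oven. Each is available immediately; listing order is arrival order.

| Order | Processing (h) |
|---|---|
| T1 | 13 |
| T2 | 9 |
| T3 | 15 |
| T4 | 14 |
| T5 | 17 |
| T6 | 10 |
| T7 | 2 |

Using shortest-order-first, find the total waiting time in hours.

179

SPT (increasing processing time): T7 T2 T6 T1 T4 T3 T5.
T7: waits 0, runs 0→2
T2: waits 2, runs 2→11
T6: waits 11, runs 11→21
T1: waits 21, runs 21→34
T4: waits 34, runs 34→48
T3: waits 48, runs 48→63
T5: waits 63, runs 63→80
Sum = 0+2+11+21+34+48+63 = 179.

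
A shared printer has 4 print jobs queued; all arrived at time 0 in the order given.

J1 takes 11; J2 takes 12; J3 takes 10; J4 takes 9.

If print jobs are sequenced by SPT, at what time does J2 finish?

42

SPT (increasing processing time): J4 J3 J1 J2.
J4: 0→9
J3: 9→19
J1: 19→30
J2: 30→42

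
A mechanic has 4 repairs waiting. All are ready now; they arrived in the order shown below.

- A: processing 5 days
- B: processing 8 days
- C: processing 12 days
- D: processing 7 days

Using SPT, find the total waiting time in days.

37

SPT (increasing processing time): A D B C.
A: waits 0, runs 0→5
D: waits 5, runs 5→12
B: waits 12, runs 12→20
C: waits 20, runs 20→32
Sum = 0+5+12+20 = 37.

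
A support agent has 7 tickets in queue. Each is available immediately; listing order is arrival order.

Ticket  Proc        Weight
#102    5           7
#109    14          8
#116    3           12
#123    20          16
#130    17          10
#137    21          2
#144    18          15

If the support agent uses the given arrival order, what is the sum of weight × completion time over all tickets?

3343

FIFO (arrival order): #102 #109 #116 #123 #130 #137 #144.
#102: finishes 5, weight 7, w·C = 35
#109: finishes 19, weight 8, w·C = 152
#116: finishes 22, weight 12, w·C = 264
#123: finishes 42, weight 16, w·C = 672
#130: finishes 59, weight 10, w·C = 590
#137: finishes 80, weight 2, w·C = 160
#144: finishes 98, weight 15, w·C = 1470
Sum = 35+152+264+672+590+160+1470 = 3343.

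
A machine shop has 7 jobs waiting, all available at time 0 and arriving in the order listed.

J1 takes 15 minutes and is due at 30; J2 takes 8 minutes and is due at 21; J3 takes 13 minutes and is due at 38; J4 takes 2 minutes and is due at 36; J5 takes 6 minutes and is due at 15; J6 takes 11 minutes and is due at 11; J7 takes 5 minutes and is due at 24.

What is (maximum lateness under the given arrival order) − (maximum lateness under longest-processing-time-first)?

6

FIFO (arrival order): J1 J2 J3 J4 J5 J6 J7.
J1: 0→15, due 30, lateness -15
J2: 15→23, due 21, lateness 2
J3: 23→36, due 38, lateness -2
J4: 36→38, due 36, lateness 2
J5: 38→44, due 15, lateness 29
J6: 44→55, due 11, lateness 44
J7: 55→60, due 24, lateness 36
Maximum = 44.
LPT (decreasing processing time): J1 J3 J6 J2 J5 J7 J4.
J1: 0→15, due 30, lateness -15
J3: 15→28, due 38, lateness -10
J6: 28→39, due 11, lateness 28
J2: 39→47, due 21, lateness 26
J5: 47→53, due 15, lateness 38
J7: 53→58, due 24, lateness 34
J4: 58→60, due 36, lateness 24
Maximum = 38.
Difference = 44 − 38 = 6.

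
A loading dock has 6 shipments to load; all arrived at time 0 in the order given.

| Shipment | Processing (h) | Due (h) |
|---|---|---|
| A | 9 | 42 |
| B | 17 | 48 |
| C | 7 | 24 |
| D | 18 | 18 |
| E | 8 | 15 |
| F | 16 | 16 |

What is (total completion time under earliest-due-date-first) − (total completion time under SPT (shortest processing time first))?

EDD (increasing due date): E F D C A B.
E: 0→8
F: 8→24
D: 24→42
C: 42→49
A: 49→58
B: 58→75
Sum = 8+24+42+49+58+75 = 256.
SPT (increasing processing time): C E A F B D.
C: 0→7
E: 7→15
A: 15→24
F: 24→40
B: 40→57
D: 57→75
Sum = 7+15+24+40+57+75 = 218.
Difference = 256 − 218 = 38.

38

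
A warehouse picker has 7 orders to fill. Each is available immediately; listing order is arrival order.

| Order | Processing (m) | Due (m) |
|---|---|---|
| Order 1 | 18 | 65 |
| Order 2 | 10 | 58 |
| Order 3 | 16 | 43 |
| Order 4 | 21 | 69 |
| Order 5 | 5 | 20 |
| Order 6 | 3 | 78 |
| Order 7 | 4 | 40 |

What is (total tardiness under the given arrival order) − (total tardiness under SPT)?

FIFO (arrival order): Order 1 Order 2 Order 3 Order 4 Order 5 Order 6 Order 7.
Order 1: 0→18, due 65, tardiness 0
Order 2: 18→28, due 58, tardiness 0
Order 3: 28→44, due 43, tardiness 1
Order 4: 44→65, due 69, tardiness 0
Order 5: 65→70, due 20, tardiness 50
Order 6: 70→73, due 78, tardiness 0
Order 7: 73→77, due 40, tardiness 37
Sum = 0+0+1+0+50+0+37 = 88.
SPT (increasing processing time): Order 6 Order 7 Order 5 Order 2 Order 3 Order 1 Order 4.
Order 6: 0→3, due 78, tardiness 0
Order 7: 3→7, due 40, tardiness 0
Order 5: 7→12, due 20, tardiness 0
Order 2: 12→22, due 58, tardiness 0
Order 3: 22→38, due 43, tardiness 0
Order 1: 38→56, due 65, tardiness 0
Order 4: 56→77, due 69, tardiness 8
Sum = 0+0+0+0+0+0+8 = 8.
Difference = 88 − 8 = 80.

80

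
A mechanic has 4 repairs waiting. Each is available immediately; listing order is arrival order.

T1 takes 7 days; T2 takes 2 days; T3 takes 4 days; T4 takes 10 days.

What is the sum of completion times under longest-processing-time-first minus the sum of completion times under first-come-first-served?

19

LPT (decreasing processing time): T4 T1 T3 T2.
T4: 0→10
T1: 10→17
T3: 17→21
T2: 21→23
Sum = 10+17+21+23 = 71.
FIFO (arrival order): T1 T2 T3 T4.
T1: 0→7
T2: 7→9
T3: 9→13
T4: 13→23
Sum = 7+9+13+23 = 52.
Difference = 71 − 52 = 19.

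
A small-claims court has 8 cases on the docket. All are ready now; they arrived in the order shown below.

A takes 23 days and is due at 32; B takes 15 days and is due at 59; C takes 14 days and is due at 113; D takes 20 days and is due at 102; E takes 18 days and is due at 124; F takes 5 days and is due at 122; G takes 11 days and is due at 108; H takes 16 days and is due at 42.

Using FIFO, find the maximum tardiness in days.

FIFO (arrival order): A B C D E F G H.
A: 0→23, due 32, tardiness 0
B: 23→38, due 59, tardiness 0
C: 38→52, due 113, tardiness 0
D: 52→72, due 102, tardiness 0
E: 72→90, due 124, tardiness 0
F: 90→95, due 122, tardiness 0
G: 95→106, due 108, tardiness 0
H: 106→122, due 42, tardiness 80
Maximum = 80.

80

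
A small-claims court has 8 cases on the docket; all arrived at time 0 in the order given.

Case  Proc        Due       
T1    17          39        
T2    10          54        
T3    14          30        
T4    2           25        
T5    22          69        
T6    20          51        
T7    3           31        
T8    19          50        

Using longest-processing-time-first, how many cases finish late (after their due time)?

LPT (decreasing processing time): T5 T6 T8 T1 T3 T2 T7 T4.
T5: 0→22, due 69, tardiness 0
T6: 22→42, due 51, tardiness 0
T8: 42→61, due 50, tardiness 11
T1: 61→78, due 39, tardiness 39
T3: 78→92, due 30, tardiness 62
T2: 92→102, due 54, tardiness 48
T7: 102→105, due 31, tardiness 74
T4: 105→107, due 25, tardiness 82
Late cases: 6.

6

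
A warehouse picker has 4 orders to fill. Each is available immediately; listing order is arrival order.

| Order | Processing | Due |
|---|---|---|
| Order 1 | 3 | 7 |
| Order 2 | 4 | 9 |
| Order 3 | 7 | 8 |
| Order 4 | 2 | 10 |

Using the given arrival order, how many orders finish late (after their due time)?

2

FIFO (arrival order): Order 1 Order 2 Order 3 Order 4.
Order 1: 0→3, due 7, tardiness 0
Order 2: 3→7, due 9, tardiness 0
Order 3: 7→14, due 8, tardiness 6
Order 4: 14→16, due 10, tardiness 6
Late orders: 2.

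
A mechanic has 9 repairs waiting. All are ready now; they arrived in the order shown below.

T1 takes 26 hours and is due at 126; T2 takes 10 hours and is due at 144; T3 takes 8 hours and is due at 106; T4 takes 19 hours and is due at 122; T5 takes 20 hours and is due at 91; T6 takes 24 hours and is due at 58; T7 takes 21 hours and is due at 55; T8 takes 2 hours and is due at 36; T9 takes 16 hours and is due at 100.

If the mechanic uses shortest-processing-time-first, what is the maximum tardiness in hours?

62

SPT (increasing processing time): T8 T3 T2 T9 T4 T5 T7 T6 T1.
T8: 0→2, due 36, tardiness 0
T3: 2→10, due 106, tardiness 0
T2: 10→20, due 144, tardiness 0
T9: 20→36, due 100, tardiness 0
T4: 36→55, due 122, tardiness 0
T5: 55→75, due 91, tardiness 0
T7: 75→96, due 55, tardiness 41
T6: 96→120, due 58, tardiness 62
T1: 120→146, due 126, tardiness 20
Maximum = 62.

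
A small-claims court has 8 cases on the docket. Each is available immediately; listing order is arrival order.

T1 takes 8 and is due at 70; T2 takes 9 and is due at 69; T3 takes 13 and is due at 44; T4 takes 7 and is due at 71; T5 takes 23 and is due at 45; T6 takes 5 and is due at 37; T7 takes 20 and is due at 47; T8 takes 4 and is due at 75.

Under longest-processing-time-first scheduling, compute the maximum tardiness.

LPT (decreasing processing time): T5 T7 T3 T2 T1 T4 T6 T8.
T5: 0→23, due 45, tardiness 0
T7: 23→43, due 47, tardiness 0
T3: 43→56, due 44, tardiness 12
T2: 56→65, due 69, tardiness 0
T1: 65→73, due 70, tardiness 3
T4: 73→80, due 71, tardiness 9
T6: 80→85, due 37, tardiness 48
T8: 85→89, due 75, tardiness 14
Maximum = 48.

48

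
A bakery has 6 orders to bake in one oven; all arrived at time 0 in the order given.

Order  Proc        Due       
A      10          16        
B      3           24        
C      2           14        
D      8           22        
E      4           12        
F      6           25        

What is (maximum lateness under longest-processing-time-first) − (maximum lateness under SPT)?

LPT (decreasing processing time): A D F E B C.
A: 0→10, due 16, lateness -6
D: 10→18, due 22, lateness -4
F: 18→24, due 25, lateness -1
E: 24→28, due 12, lateness 16
B: 28→31, due 24, lateness 7
C: 31→33, due 14, lateness 19
Maximum = 19.
SPT (increasing processing time): C B E F D A.
C: 0→2, due 14, lateness -12
B: 2→5, due 24, lateness -19
E: 5→9, due 12, lateness -3
F: 9→15, due 25, lateness -10
D: 15→23, due 22, lateness 1
A: 23→33, due 16, lateness 17
Maximum = 17.
Difference = 19 − 17 = 2.

2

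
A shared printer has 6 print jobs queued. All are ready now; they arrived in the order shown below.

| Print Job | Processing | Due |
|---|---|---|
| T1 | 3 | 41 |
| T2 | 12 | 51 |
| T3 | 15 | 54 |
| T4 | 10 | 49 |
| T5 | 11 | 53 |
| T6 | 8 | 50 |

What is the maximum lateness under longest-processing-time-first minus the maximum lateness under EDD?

LPT (decreasing processing time): T3 T2 T5 T4 T6 T1.
T3: 0→15, due 54, lateness -39
T2: 15→27, due 51, lateness -24
T5: 27→38, due 53, lateness -15
T4: 38→48, due 49, lateness -1
T6: 48→56, due 50, lateness 6
T1: 56→59, due 41, lateness 18
Maximum = 18.
EDD (increasing due date): T1 T4 T6 T2 T5 T3.
T1: 0→3, due 41, lateness -38
T4: 3→13, due 49, lateness -36
T6: 13→21, due 50, lateness -29
T2: 21→33, due 51, lateness -18
T5: 33→44, due 53, lateness -9
T3: 44→59, due 54, lateness 5
Maximum = 5.
Difference = 18 − 5 = 13.

13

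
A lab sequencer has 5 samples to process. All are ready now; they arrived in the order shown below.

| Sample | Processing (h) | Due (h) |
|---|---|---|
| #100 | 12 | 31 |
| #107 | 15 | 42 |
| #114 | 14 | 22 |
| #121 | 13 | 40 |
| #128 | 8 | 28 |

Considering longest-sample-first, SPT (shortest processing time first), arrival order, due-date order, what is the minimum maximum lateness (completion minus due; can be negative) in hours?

LPT (decreasing processing time): #107 #114 #121 #100 #128.
#107: 0→15, due 42, lateness -27
#114: 15→29, due 22, lateness 7
#121: 29→42, due 40, lateness 2
#100: 42→54, due 31, lateness 23
#128: 54→62, due 28, lateness 34
Maximum = 34.
SPT (increasing processing time): #128 #100 #121 #114 #107.
#128: 0→8, due 28, lateness -20
#100: 8→20, due 31, lateness -11
#121: 20→33, due 40, lateness -7
#114: 33→47, due 22, lateness 25
#107: 47→62, due 42, lateness 20
Maximum = 25.
FIFO (arrival order): #100 #107 #114 #121 #128.
#100: 0→12, due 31, lateness -19
#107: 12→27, due 42, lateness -15
#114: 27→41, due 22, lateness 19
#121: 41→54, due 40, lateness 14
#128: 54→62, due 28, lateness 34
Maximum = 34.
EDD (increasing due date): #114 #128 #100 #121 #107.
#114: 0→14, due 22, lateness -8
#128: 14→22, due 28, lateness -6
#100: 22→34, due 31, lateness 3
#121: 34→47, due 40, lateness 7
#107: 47→62, due 42, lateness 20
Maximum = 20.
LPT 34, SPT 25, FIFO 34, EDD 20 → minimum 20.

20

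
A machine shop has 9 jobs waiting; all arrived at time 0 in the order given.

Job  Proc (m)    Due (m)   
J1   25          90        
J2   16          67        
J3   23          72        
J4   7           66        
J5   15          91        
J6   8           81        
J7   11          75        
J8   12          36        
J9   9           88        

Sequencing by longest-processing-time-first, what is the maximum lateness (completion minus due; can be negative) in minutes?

LPT (decreasing processing time): J1 J3 J2 J5 J8 J7 J9 J6 J4.
J1: 0→25, due 90, lateness -65
J3: 25→48, due 72, lateness -24
J2: 48→64, due 67, lateness -3
J5: 64→79, due 91, lateness -12
J8: 79→91, due 36, lateness 55
J7: 91→102, due 75, lateness 27
J9: 102→111, due 88, lateness 23
J6: 111→119, due 81, lateness 38
J4: 119→126, due 66, lateness 60
Maximum = 60.

60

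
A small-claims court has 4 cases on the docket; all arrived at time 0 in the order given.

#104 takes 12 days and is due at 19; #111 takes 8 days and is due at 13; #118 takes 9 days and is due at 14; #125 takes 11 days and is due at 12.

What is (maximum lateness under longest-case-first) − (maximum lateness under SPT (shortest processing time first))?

6

LPT (decreasing processing time): #104 #125 #118 #111.
#104: 0→12, due 19, lateness -7
#125: 12→23, due 12, lateness 11
#118: 23→32, due 14, lateness 18
#111: 32→40, due 13, lateness 27
Maximum = 27.
SPT (increasing processing time): #111 #118 #125 #104.
#111: 0→8, due 13, lateness -5
#118: 8→17, due 14, lateness 3
#125: 17→28, due 12, lateness 16
#104: 28→40, due 19, lateness 21
Maximum = 21.
Difference = 27 − 21 = 6.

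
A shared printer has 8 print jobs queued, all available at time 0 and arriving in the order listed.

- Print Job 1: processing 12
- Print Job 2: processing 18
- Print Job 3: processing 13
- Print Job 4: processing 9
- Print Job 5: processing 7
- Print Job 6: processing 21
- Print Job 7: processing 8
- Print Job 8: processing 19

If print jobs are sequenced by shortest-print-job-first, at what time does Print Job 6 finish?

SPT (increasing processing time): Print Job 5 Print Job 7 Print Job 4 Print Job 1 Print Job 3 Print Job 2 Print Job 8 Print Job 6.
Print Job 5: 0→7
Print Job 7: 7→15
Print Job 4: 15→24
Print Job 1: 24→36
Print Job 3: 36→49
Print Job 2: 49→67
Print Job 8: 67→86
Print Job 6: 86→107

107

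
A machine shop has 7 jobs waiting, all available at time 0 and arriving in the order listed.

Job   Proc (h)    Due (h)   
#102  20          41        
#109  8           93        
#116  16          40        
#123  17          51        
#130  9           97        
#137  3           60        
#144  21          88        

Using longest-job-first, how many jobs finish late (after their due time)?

3

LPT (decreasing processing time): #144 #102 #123 #116 #130 #109 #137.
#144: 0→21, due 88, tardiness 0
#102: 21→41, due 41, tardiness 0
#123: 41→58, due 51, tardiness 7
#116: 58→74, due 40, tardiness 34
#130: 74→83, due 97, tardiness 0
#109: 83→91, due 93, tardiness 0
#137: 91→94, due 60, tardiness 34
Late jobs: 3.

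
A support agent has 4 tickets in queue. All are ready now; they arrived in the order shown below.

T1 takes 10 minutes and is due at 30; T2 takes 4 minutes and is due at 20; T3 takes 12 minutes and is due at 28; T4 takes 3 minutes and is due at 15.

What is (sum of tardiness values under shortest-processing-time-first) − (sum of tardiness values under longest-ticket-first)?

-19

SPT (increasing processing time): T4 T2 T1 T3.
T4: 0→3, due 15, tardiness 0
T2: 3→7, due 20, tardiness 0
T1: 7→17, due 30, tardiness 0
T3: 17→29, due 28, tardiness 1
Sum = 0+0+0+1 = 1.
LPT (decreasing processing time): T3 T1 T2 T4.
T3: 0→12, due 28, tardiness 0
T1: 12→22, due 30, tardiness 0
T2: 22→26, due 20, tardiness 6
T4: 26→29, due 15, tardiness 14
Sum = 0+0+6+14 = 20.
Difference = 1 − 20 = -19.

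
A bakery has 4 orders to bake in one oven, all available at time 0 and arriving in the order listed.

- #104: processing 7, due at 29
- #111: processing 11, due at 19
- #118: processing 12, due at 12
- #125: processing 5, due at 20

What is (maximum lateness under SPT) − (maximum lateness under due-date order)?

SPT (increasing processing time): #125 #104 #111 #118.
#125: 0→5, due 20, lateness -15
#104: 5→12, due 29, lateness -17
#111: 12→23, due 19, lateness 4
#118: 23→35, due 12, lateness 23
Maximum = 23.
EDD (increasing due date): #118 #111 #125 #104.
#118: 0→12, due 12, lateness 0
#111: 12→23, due 19, lateness 4
#125: 23→28, due 20, lateness 8
#104: 28→35, due 29, lateness 6
Maximum = 8.
Difference = 23 − 8 = 15.

15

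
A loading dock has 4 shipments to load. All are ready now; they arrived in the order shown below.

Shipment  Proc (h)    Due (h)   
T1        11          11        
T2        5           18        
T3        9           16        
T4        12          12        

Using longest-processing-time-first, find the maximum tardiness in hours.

LPT (decreasing processing time): T4 T1 T3 T2.
T4: 0→12, due 12, tardiness 0
T1: 12→23, due 11, tardiness 12
T3: 23→32, due 16, tardiness 16
T2: 32→37, due 18, tardiness 19
Maximum = 19.

19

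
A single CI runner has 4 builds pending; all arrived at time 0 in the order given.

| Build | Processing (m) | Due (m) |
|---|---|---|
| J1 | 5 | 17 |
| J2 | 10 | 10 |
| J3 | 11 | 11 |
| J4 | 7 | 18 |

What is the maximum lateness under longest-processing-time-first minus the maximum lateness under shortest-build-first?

-6

LPT (decreasing processing time): J3 J2 J4 J1.
J3: 0→11, due 11, lateness 0
J2: 11→21, due 10, lateness 11
J4: 21→28, due 18, lateness 10
J1: 28→33, due 17, lateness 16
Maximum = 16.
SPT (increasing processing time): J1 J4 J2 J3.
J1: 0→5, due 17, lateness -12
J4: 5→12, due 18, lateness -6
J2: 12→22, due 10, lateness 12
J3: 22→33, due 11, lateness 22
Maximum = 22.
Difference = 16 − 22 = -6.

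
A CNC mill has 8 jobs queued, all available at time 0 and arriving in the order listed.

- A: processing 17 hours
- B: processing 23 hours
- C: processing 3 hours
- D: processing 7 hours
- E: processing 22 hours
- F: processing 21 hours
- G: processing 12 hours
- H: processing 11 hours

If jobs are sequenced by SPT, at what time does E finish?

93

SPT (increasing processing time): C D H G A F E B.
C: 0→3
D: 3→10
H: 10→21
G: 21→33
A: 33→50
F: 50→71
E: 71→93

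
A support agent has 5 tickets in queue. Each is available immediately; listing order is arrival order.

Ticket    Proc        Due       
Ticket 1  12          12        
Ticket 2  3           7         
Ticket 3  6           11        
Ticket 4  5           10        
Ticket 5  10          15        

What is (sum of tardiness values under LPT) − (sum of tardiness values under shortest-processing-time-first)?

40

LPT (decreasing processing time): Ticket 1 Ticket 5 Ticket 3 Ticket 4 Ticket 2.
Ticket 1: 0→12, due 12, tardiness 0
Ticket 5: 12→22, due 15, tardiness 7
Ticket 3: 22→28, due 11, tardiness 17
Ticket 4: 28→33, due 10, tardiness 23
Ticket 2: 33→36, due 7, tardiness 29
Sum = 0+7+17+23+29 = 76.
SPT (increasing processing time): Ticket 2 Ticket 4 Ticket 3 Ticket 5 Ticket 1.
Ticket 2: 0→3, due 7, tardiness 0
Ticket 4: 3→8, due 10, tardiness 0
Ticket 3: 8→14, due 11, tardiness 3
Ticket 5: 14→24, due 15, tardiness 9
Ticket 1: 24→36, due 12, tardiness 24
Sum = 0+0+3+9+24 = 36.
Difference = 76 − 36 = 40.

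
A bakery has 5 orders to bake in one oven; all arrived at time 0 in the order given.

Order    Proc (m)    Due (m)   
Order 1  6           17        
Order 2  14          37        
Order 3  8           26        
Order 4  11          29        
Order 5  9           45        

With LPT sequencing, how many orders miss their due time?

LPT (decreasing processing time): Order 2 Order 4 Order 5 Order 3 Order 1.
Order 2: 0→14, due 37, tardiness 0
Order 4: 14→25, due 29, tardiness 0
Order 5: 25→34, due 45, tardiness 0
Order 3: 34→42, due 26, tardiness 16
Order 1: 42→48, due 17, tardiness 31
Late orders: 2.

2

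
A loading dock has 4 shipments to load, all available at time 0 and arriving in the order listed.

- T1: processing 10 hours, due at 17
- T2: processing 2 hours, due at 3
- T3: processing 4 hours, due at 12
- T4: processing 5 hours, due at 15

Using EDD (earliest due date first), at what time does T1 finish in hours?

21

EDD (increasing due date): T2 T3 T4 T1.
T2: 0→2
T3: 2→6
T4: 6→11
T1: 11→21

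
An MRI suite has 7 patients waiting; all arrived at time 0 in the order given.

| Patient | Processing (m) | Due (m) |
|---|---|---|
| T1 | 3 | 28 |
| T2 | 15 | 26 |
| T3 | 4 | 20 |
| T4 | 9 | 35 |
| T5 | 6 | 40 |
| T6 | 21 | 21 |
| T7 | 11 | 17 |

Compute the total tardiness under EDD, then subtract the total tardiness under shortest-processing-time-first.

37

EDD (increasing due date): T7 T3 T6 T2 T1 T4 T5.
T7: 0→11, due 17, tardiness 0
T3: 11→15, due 20, tardiness 0
T6: 15→36, due 21, tardiness 15
T2: 36→51, due 26, tardiness 25
T1: 51→54, due 28, tardiness 26
T4: 54→63, due 35, tardiness 28
T5: 63→69, due 40, tardiness 29
Sum = 0+0+15+25+26+28+29 = 123.
SPT (increasing processing time): T1 T3 T5 T4 T7 T2 T6.
T1: 0→3, due 28, tardiness 0
T3: 3→7, due 20, tardiness 0
T5: 7→13, due 40, tardiness 0
T4: 13→22, due 35, tardiness 0
T7: 22→33, due 17, tardiness 16
T2: 33→48, due 26, tardiness 22
T6: 48→69, due 21, tardiness 48
Sum = 0+0+0+0+16+22+48 = 86.
Difference = 123 − 86 = 37.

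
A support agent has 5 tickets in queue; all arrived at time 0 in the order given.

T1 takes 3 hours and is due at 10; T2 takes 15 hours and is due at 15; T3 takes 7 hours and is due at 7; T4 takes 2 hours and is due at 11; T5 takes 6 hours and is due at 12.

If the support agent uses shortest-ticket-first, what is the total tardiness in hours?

29

SPT (increasing processing time): T4 T1 T5 T3 T2.
T4: 0→2, due 11, tardiness 0
T1: 2→5, due 10, tardiness 0
T5: 5→11, due 12, tardiness 0
T3: 11→18, due 7, tardiness 11
T2: 18→33, due 15, tardiness 18
Sum = 0+0+0+11+18 = 29.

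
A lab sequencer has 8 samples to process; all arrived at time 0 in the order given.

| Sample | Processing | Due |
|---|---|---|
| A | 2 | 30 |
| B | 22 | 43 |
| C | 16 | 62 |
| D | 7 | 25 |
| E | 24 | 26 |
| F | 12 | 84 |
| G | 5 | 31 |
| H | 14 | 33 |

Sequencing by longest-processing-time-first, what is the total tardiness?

261

LPT (decreasing processing time): E B C H F D G A.
E: 0→24, due 26, tardiness 0
B: 24→46, due 43, tardiness 3
C: 46→62, due 62, tardiness 0
H: 62→76, due 33, tardiness 43
F: 76→88, due 84, tardiness 4
D: 88→95, due 25, tardiness 70
G: 95→100, due 31, tardiness 69
A: 100→102, due 30, tardiness 72
Sum = 0+3+0+43+4+70+69+72 = 261.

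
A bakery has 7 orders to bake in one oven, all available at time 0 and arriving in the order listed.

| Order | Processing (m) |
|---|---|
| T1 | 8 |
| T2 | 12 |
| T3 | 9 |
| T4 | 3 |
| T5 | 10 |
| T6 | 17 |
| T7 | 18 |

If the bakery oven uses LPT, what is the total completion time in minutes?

LPT (decreasing processing time): T7 T6 T2 T5 T3 T1 T4.
T7: 0→18
T6: 18→35
T2: 35→47
T5: 47→57
T3: 57→66
T1: 66→74
T4: 74→77
Sum = 18+35+47+57+66+74+77 = 374.

374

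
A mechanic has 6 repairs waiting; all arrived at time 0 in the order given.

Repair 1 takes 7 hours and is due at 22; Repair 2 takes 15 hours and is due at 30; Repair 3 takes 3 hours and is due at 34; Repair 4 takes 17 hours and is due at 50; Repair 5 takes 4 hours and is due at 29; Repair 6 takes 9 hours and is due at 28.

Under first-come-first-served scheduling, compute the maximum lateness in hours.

27

FIFO (arrival order): Repair 1 Repair 2 Repair 3 Repair 4 Repair 5 Repair 6.
Repair 1: 0→7, due 22, lateness -15
Repair 2: 7→22, due 30, lateness -8
Repair 3: 22→25, due 34, lateness -9
Repair 4: 25→42, due 50, lateness -8
Repair 5: 42→46, due 29, lateness 17
Repair 6: 46→55, due 28, lateness 27
Maximum = 27.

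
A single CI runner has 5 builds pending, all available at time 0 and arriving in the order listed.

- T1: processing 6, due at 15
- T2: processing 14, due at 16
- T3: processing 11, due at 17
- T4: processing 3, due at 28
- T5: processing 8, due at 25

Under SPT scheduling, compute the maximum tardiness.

SPT (increasing processing time): T4 T1 T5 T3 T2.
T4: 0→3, due 28, tardiness 0
T1: 3→9, due 15, tardiness 0
T5: 9→17, due 25, tardiness 0
T3: 17→28, due 17, tardiness 11
T2: 28→42, due 16, tardiness 26
Maximum = 26.

26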